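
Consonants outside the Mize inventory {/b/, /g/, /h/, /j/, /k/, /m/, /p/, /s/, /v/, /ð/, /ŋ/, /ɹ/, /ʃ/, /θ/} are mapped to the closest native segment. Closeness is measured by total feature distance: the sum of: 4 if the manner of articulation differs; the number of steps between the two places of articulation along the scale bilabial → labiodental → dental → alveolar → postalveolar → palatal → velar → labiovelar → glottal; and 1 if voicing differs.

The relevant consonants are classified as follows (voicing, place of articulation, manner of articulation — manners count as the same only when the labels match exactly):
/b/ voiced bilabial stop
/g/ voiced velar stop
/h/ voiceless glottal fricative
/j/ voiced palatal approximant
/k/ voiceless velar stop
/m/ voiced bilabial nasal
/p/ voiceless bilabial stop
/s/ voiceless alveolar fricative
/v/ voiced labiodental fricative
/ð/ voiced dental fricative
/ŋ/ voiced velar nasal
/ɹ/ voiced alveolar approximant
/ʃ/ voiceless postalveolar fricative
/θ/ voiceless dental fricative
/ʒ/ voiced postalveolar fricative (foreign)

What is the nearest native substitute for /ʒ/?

ʃ

/ʃ/ is closest: same manner (fricative), place distance 0 (postalveolar→postalveolar), voicing differs (+1); total 1. Next closest is /s/ at distance 2.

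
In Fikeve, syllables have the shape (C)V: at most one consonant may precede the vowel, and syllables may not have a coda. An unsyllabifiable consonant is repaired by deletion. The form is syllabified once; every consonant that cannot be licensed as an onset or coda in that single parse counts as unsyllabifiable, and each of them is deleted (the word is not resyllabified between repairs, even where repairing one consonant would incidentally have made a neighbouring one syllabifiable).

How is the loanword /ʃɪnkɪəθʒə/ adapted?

ʃɪkɪəʒə

Syllabifying with onset maximization leaves /n/, /θ/ stranded (no codas are permitted; onsets are limited to one consonant).
Each unlicensed consonant is deleted: /n/, /θ/.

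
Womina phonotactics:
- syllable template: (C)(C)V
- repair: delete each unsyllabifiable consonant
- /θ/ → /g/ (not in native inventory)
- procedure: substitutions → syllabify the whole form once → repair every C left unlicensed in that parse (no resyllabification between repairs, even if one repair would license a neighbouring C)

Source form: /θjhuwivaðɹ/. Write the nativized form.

Substitution: /θ/ → /g/, giving /gjhuwivaðɹ/.
Under (C)(C)V, the unsyllabifiable consonants are /g/, /ð/, /ɹ/ (no codas are permitted; onsets may contain at most 2 consonants).
Deletion applies to /g/, /ð/, /ɹ/.

jhuwiva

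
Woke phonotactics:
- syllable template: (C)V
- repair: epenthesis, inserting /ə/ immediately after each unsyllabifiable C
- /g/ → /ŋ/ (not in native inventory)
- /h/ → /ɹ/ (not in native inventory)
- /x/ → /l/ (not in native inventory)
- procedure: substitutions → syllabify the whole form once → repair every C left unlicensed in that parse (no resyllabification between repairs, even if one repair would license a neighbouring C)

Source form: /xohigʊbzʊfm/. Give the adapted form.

loɹiŋʊbəzʊfəmə

Substitution: /x/ → /l/, /h/ → /ɹ/, /g/ → /ŋ/, giving /loɹiŋʊbzʊfm/.
Under (C)V, the unsyllabifiable consonants are /b/, /f/, /m/ (no codas are permitted; onsets are limited to one consonant).
Inserting the epenthetic vowel yields /b/ → /bə/, /f/ → /fə/, /m/ → /mə/.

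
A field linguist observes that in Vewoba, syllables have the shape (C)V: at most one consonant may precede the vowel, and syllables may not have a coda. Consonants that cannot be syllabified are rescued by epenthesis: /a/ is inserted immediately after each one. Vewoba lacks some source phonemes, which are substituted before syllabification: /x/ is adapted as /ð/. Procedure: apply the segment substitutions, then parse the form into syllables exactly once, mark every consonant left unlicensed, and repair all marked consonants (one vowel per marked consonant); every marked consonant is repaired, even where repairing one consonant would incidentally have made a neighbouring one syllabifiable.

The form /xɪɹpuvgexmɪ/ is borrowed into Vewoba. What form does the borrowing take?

ðɪɹapuvageðamɪ

Substitution: /x/ → /ð/, giving /ðɪɹpuvgeðmɪ/.
Under (C)V, the unsyllabifiable consonants are /ɹ/, /v/, /ð/ (no codas are permitted; onsets are limited to one consonant).
Epenthesis after each stranded consonant: /ɹ/ → /ɹa/, /v/ → /va/, /ð/ → /ða/.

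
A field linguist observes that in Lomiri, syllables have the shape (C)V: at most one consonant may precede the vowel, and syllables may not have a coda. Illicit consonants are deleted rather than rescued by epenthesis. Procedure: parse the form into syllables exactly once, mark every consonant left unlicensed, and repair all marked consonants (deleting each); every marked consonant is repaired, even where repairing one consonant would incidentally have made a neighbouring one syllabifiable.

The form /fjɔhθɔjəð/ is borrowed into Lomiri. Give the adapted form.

Syllabifying with onset maximization leaves /f/, /h/, /ð/ stranded (no codas are permitted; onsets are limited to one consonant).
Deleting the stranded consonants removes /f/, /h/, /ð/.

jɔθɔjə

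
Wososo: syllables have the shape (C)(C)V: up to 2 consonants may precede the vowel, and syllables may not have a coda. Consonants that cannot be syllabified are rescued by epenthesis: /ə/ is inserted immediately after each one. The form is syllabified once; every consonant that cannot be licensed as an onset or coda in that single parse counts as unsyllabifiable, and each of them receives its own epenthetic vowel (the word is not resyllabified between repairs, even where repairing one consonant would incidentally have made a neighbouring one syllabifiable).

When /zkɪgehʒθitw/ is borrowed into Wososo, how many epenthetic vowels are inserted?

3

The unsyllabifiable consonants are /h/, /t/, /w/; each receives one epenthetic vowel.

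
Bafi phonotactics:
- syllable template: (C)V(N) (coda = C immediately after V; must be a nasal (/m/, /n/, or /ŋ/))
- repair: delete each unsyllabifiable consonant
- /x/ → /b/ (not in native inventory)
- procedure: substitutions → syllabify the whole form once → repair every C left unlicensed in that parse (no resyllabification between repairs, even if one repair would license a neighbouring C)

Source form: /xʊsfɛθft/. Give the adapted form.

bʊfɛ

Substitution: /x/ → /b/, giving /bʊsfɛθft/.
Syllabifying with onset maximization leaves /s/, /θ/, /f/, /t/ stranded (only a nasal (/m/, /n/, or /ŋ/) is licensed in coda position; onsets are limited to one consonant).
Deleting the stranded consonants removes /s/, /θ/, /f/, /t/.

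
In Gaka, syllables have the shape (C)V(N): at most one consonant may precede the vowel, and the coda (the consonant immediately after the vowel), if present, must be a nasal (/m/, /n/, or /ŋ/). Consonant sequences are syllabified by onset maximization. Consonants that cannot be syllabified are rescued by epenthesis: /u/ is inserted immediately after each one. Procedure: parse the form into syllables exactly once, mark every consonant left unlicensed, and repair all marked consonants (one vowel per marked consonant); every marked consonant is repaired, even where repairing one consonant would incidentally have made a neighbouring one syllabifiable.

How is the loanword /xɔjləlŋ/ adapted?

xɔjuləluŋu

Under (C)V(N), the unsyllabifiable consonants are /j/, /l/, /ŋ/ (only a nasal (/m/, /n/, or /ŋ/) is licensed in coda position; onsets are limited to one consonant).
Epenthesis after each stranded consonant: /j/ → /ju/, /l/ → /lu/, /ŋ/ → /ŋu/.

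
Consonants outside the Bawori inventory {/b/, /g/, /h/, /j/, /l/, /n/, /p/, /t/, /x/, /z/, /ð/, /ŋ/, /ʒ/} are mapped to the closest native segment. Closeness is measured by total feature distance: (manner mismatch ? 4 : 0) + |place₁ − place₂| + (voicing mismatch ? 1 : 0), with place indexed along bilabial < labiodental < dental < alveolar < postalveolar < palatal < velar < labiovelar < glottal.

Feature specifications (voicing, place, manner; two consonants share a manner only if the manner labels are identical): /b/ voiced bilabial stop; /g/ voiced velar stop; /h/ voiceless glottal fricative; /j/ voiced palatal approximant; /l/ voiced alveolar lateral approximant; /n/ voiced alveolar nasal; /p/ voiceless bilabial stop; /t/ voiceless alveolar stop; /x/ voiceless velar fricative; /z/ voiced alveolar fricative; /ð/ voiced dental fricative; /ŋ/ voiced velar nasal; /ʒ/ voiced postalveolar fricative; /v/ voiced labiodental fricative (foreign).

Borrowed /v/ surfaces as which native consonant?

/ð/ is closest: same manner (fricative), place distance 1 (labiodental→dental), same voicing; total 1. Next closest is /z/ at distance 2.

ð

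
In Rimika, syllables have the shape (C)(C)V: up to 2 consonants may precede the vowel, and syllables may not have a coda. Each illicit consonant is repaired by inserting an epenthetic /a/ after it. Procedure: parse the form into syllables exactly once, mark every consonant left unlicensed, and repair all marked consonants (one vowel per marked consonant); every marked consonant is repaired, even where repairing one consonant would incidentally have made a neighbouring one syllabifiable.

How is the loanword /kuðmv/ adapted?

kuðamava

Syllabifying with onset maximization leaves /ð/, /m/, /v/ stranded (no codas are permitted; onsets may contain at most 2 consonants).
Inserting the epenthetic vowel yields /ð/ → /ða/, /m/ → /ma/, /v/ → /va/.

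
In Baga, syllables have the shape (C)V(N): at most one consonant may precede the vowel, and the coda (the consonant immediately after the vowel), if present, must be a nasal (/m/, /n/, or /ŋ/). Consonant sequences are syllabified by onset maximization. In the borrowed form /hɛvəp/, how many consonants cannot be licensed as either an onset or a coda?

The consonants /p/ cannot be parsed into a legal (C)V(N) syllable (only a nasal (/m/, /n/, or /ŋ/) is licensed in coda position; onsets are limited to one consonant).

1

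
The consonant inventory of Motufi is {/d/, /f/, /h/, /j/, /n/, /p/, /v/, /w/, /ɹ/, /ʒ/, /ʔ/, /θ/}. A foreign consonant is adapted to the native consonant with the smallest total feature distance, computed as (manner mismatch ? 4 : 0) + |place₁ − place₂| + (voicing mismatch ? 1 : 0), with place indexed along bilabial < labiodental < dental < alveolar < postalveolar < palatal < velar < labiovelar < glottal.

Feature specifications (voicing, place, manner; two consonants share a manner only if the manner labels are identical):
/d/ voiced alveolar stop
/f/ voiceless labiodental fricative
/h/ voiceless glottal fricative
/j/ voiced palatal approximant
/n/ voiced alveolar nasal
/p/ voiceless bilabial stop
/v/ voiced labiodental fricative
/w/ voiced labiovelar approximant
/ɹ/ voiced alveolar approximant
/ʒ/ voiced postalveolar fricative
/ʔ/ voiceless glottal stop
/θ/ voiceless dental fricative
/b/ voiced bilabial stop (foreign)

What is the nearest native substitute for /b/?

p

/p/ is closest: same manner (stop), place distance 0 (bilabial→bilabial), voicing differs (+1); total 1. Next closest is /d/ at distance 3.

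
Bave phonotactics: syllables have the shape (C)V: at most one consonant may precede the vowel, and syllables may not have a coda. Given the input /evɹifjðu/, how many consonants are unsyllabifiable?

3

Syllabifying with onset maximization leaves /v/, /f/, /j/ stranded (no codas are permitted; onsets are limited to one consonant).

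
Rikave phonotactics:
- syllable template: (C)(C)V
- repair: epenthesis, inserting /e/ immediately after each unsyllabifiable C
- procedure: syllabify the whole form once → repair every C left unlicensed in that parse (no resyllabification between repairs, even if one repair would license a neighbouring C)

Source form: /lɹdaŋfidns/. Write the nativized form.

leɹdaŋfidenese

Under (C)(C)V, the unsyllabifiable consonants are /l/, /d/, /n/, /s/ (no codas are permitted; onsets may contain at most 2 consonants).
Each unlicensed consonant becomes the onset of a new syllable: /l/ → /le/, /d/ → /de/, /n/ → /ne/, /s/ → /se/.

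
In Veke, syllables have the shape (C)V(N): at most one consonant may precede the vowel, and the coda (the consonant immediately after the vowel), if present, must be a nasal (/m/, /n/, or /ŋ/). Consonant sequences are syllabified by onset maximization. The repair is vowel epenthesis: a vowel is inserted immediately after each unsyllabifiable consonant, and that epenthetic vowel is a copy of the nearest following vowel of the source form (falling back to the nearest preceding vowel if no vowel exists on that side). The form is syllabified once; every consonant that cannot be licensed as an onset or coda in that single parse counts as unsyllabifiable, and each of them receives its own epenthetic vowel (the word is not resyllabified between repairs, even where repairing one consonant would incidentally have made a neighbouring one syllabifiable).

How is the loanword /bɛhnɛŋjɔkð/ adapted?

bɛhɛnɛŋjɔkɔðɔ

Under (C)V(N), the unsyllabifiable consonants are /h/, /k/, /ð/ (only a nasal (/m/, /n/, or /ŋ/) is licensed in coda position; onsets are limited to one consonant).
Inserting the epenthetic vowel yields /h/ → /hɛ/, /k/ → /kɔ/, /ð/ → /ðɔ/.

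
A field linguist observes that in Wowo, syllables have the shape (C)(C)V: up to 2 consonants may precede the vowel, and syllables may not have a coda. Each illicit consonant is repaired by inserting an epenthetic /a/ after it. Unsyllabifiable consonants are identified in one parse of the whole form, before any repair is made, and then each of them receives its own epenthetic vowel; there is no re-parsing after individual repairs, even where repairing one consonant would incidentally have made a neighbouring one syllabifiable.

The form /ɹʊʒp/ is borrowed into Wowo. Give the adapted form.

ɹʊʒapa

Syllabifying with onset maximization leaves /ʒ/, /p/ stranded (no codas are permitted; onsets may contain at most 2 consonants).
Each unlicensed consonant becomes the onset of a new syllable: /ʒ/ → /ʒa/, /p/ → /pa/.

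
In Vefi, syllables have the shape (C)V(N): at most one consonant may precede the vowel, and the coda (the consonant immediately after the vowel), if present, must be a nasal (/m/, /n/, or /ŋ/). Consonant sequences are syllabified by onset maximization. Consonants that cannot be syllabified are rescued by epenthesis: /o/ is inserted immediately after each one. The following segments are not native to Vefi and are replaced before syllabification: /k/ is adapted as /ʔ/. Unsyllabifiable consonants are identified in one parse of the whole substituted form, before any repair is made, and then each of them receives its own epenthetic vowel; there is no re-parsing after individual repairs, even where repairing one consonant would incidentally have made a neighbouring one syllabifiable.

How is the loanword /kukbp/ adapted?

Substitution: /k/ → /ʔ/, giving /ʔuʔbp/.
Under (C)V(N), the unsyllabifiable consonants are /ʔ/, /b/, /p/ (only a nasal (/m/, /n/, or /ŋ/) is licensed in coda position; onsets are limited to one consonant).
Inserting the epenthetic vowel yields /ʔ/ → /ʔo/, /b/ → /bo/, /p/ → /po/.

ʔuʔobopo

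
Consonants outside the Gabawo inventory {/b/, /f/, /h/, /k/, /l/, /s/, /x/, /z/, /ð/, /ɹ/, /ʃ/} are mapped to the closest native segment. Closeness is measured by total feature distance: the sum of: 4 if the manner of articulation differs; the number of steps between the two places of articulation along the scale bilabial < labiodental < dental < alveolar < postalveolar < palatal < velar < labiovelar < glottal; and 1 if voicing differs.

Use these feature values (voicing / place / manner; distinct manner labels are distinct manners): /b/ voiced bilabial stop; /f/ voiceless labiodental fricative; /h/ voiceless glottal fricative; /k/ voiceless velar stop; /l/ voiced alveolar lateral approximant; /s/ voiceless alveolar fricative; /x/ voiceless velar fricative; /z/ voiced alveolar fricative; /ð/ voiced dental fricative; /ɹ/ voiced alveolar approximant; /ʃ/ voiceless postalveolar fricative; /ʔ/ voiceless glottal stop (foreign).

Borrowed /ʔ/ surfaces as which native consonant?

k

/k/ is closest: same manner (stop), place distance 2 (glottal→velar), same voicing; total 2. Next closest is /h/ at distance 4.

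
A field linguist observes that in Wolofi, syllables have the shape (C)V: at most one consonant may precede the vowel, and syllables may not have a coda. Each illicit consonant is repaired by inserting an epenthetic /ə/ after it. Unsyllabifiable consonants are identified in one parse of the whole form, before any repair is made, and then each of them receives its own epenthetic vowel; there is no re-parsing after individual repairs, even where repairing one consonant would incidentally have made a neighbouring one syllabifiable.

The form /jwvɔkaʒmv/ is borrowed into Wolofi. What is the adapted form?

Syllabifying with onset maximization leaves /j/, /w/, /ʒ/, /m/, /v/ stranded (no codas are permitted; onsets are limited to one consonant).
Inserting the epenthetic vowel yields /j/ → /jə/, /w/ → /wə/, /ʒ/ → /ʒə/, /m/ → /mə/, /v/ → /və/.

jəwəvɔkaʒəməvə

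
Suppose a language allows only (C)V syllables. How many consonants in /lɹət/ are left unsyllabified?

Under (C)V, the unsyllabifiable consonants are /l/, /t/ (no codas are permitted; onsets are limited to one consonant).

2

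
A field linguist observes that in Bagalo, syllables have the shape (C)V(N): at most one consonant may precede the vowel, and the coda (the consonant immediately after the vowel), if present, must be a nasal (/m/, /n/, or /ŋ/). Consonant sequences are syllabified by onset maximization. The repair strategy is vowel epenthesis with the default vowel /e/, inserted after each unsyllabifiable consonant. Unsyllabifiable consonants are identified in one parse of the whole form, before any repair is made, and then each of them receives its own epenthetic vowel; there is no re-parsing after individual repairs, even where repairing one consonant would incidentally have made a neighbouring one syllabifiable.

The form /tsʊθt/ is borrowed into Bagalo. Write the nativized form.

Under (C)V(N), the unsyllabifiable consonants are /t/, /θ/, /t/ (only a nasal (/m/, /n/, or /ŋ/) is licensed in coda position; onsets are limited to one consonant).
Epenthesis after each stranded consonant: /t/ → /te/, /θ/ → /θe/, /t/ → /te/.

tesʊθete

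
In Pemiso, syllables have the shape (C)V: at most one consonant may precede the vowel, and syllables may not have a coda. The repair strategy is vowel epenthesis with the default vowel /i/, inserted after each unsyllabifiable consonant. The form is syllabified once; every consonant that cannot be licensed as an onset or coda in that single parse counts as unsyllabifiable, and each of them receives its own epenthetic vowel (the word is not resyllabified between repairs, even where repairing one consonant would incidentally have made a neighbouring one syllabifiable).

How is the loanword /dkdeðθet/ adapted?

dikideðiθeti

The consonants /d/, /k/, /ð/, /t/ cannot be parsed into a legal (C)V syllable (no codas are permitted; onsets are limited to one consonant).
Epenthesis after each stranded consonant: /d/ → /di/, /k/ → /ki/, /ð/ → /ði/, /t/ → /ti/.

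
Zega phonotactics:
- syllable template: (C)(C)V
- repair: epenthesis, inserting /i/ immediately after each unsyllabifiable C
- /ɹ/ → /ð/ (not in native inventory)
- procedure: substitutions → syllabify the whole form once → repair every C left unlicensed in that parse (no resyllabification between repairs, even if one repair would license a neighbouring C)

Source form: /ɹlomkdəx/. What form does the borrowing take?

ðlomikdəxi

Substitution: /ɹ/ → /ð/, giving /ðlomkdəx/.
Syllabifying with onset maximization leaves /m/, /x/ stranded (no codas are permitted; onsets may contain at most 2 consonants).
Inserting the epenthetic vowel yields /m/ → /mi/, /x/ → /xi/.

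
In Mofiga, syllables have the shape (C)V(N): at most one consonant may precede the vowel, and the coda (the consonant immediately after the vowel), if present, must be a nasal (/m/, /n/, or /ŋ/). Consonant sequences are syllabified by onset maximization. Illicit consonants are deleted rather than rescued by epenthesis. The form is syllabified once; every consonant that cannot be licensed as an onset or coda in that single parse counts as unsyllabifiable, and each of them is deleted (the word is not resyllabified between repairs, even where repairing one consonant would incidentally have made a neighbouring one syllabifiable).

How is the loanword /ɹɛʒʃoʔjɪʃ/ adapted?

ɹɛʃojɪ

The consonants /ʒ/, /ʔ/, /ʃ/ cannot be parsed into a legal (C)V(N) syllable (only a nasal (/m/, /n/, or /ŋ/) is licensed in coda position; onsets are limited to one consonant).
Deletion applies to /ʒ/, /ʔ/, /ʃ/.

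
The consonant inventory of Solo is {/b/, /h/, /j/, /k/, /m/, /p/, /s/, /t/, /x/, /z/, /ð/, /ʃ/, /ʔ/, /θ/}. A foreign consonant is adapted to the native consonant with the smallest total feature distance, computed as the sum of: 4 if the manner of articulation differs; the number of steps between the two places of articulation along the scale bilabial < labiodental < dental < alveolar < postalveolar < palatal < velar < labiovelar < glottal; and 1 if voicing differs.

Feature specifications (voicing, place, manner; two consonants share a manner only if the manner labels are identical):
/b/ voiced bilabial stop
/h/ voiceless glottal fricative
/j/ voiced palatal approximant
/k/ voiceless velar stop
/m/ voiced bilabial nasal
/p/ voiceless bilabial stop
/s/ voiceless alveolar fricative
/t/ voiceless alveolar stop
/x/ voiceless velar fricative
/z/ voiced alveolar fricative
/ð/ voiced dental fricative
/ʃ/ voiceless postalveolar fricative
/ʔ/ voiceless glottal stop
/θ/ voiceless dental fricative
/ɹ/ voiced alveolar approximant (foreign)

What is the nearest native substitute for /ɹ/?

j

/j/ is closest: same manner (approximant), place distance 2 (alveolar→palatal), same voicing; total 2. Next closest is /z/ at distance 4.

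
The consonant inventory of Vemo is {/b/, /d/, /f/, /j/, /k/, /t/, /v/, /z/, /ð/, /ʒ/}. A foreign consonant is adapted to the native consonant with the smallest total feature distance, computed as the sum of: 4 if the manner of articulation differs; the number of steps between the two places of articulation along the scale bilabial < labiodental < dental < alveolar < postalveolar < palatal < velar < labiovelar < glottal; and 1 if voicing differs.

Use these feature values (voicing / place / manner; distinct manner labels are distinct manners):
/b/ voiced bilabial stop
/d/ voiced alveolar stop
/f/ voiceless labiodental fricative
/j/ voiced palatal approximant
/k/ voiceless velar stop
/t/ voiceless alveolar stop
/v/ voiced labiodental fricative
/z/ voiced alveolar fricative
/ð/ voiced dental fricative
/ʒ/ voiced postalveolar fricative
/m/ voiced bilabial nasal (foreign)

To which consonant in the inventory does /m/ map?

b

/b/ is closest: manner differs (nasal→stop, +4), place distance 0 (bilabial→bilabial), same voicing; total 4. Next closest is /v/ at distance 5.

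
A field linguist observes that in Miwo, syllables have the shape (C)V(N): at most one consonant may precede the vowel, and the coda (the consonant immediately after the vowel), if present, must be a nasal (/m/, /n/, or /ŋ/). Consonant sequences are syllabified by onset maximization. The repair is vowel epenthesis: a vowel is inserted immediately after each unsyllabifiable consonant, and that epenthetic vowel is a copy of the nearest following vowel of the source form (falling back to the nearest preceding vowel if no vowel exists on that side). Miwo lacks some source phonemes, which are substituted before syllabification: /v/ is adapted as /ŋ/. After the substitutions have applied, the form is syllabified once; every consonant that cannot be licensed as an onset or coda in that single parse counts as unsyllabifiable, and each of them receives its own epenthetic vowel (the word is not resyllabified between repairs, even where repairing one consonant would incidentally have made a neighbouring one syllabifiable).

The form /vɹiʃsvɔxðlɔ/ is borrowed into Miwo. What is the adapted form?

ŋiɹiʃɔsɔŋɔxɔðɔlɔ

Substitution: /v/ → /ŋ/, giving /ŋɹiʃsŋɔxðlɔ/.
The consonants /ŋ/, /ʃ/, /s/, /x/, /ð/ cannot be parsed into a legal (C)V(N) syllable (only a nasal (/m/, /n/, or /ŋ/) is licensed in coda position; onsets are limited to one consonant).
Inserting the epenthetic vowel yields /ŋ/ → /ŋi/, /ʃ/ → /ʃɔ/, /s/ → /sɔ/, /x/ → /xɔ/, /ð/ → /ðɔ/.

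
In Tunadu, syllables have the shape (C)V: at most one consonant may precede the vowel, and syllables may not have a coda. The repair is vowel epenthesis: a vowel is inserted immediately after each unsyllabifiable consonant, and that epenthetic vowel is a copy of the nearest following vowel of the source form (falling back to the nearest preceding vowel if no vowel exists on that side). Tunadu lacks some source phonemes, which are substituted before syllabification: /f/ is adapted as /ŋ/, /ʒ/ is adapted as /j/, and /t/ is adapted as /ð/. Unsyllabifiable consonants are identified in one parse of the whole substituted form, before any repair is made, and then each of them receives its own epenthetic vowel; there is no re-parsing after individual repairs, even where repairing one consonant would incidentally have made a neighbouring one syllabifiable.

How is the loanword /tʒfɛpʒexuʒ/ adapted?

ðɛjɛŋɛpejexuju

Substitution: /t/ → /ð/, /ʒ/ → /j/, /f/ → /ŋ/, giving /ðjŋɛpjexuj/.
Syllabifying with onset maximization leaves /ð/, /j/, /p/, /j/ stranded (no codas are permitted; onsets are limited to one consonant).
Epenthesis after each stranded consonant: /ð/ → /ðɛ/, /j/ → /jɛ/, /p/ → /pe/, /j/ → /ju/.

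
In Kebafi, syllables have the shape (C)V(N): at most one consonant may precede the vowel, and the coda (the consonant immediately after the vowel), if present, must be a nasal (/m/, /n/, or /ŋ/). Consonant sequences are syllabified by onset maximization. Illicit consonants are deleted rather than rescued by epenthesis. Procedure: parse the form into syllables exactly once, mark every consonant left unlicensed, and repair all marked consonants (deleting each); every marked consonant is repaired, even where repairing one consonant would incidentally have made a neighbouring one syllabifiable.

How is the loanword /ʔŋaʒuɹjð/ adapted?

ŋaʒu

Under (C)V(N), the unsyllabifiable consonants are /ʔ/, /ɹ/, /j/, /ð/ (only a nasal (/m/, /n/, or /ŋ/) is licensed in coda position; onsets are limited to one consonant).
Each unlicensed consonant is deleted: /ʔ/, /ɹ/, /j/, /ð/.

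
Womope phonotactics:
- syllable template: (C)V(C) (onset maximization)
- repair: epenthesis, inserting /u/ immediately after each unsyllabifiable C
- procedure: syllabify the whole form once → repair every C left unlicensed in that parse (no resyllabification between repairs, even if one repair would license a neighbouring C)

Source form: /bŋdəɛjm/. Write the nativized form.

Under (C)V(C), the unsyllabifiable consonants are /b/, /ŋ/, /m/ (at most one coda consonant is licensed; onsets are limited to one consonant).
Epenthesis after each stranded consonant: /b/ → /bu/, /ŋ/ → /ŋu/, /m/ → /mu/.

buŋudəɛjmu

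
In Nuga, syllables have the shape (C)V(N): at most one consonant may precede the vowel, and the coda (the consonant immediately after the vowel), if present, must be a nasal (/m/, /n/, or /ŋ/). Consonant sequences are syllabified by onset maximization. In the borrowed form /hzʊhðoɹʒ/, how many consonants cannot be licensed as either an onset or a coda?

Under (C)V(N), the unsyllabifiable consonants are /h/, /h/, /ɹ/, /ʒ/ (only a nasal (/m/, /n/, or /ŋ/) is licensed in coda position; onsets are limited to one consonant).

4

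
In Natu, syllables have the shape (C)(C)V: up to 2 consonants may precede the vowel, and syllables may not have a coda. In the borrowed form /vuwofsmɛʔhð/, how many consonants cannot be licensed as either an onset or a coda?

The consonants /f/, /ʔ/, /h/, /ð/ cannot be parsed into a legal (C)(C)V syllable (no codas are permitted; onsets may contain at most 2 consonants).

4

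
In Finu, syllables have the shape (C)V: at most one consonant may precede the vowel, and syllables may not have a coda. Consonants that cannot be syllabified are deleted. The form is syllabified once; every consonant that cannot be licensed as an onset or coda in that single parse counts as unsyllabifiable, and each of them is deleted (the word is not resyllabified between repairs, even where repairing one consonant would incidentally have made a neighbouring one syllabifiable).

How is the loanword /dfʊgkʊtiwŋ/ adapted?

Under (C)V, the unsyllabifiable consonants are /d/, /g/, /w/, /ŋ/ (no codas are permitted; onsets are limited to one consonant).
Deleting the stranded consonants removes /d/, /g/, /w/, /ŋ/.

fʊkʊti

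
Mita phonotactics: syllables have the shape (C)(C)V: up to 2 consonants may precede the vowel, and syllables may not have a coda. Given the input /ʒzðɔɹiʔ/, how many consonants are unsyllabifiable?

Syllabifying with onset maximization leaves /ʒ/, /ʔ/ stranded (no codas are permitted; onsets may contain at most 2 consonants).

2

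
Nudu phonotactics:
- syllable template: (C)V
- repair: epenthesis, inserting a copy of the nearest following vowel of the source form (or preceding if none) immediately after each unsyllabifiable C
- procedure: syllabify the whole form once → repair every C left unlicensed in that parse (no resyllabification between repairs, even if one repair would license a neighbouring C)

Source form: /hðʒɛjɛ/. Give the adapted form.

hɛðɛʒɛjɛ

Under (C)V, the unsyllabifiable consonants are /h/, /ð/ (no codas are permitted; onsets are limited to one consonant).
Epenthesis after each stranded consonant: /h/ → /hɛ/, /ð/ → /ðɛ/.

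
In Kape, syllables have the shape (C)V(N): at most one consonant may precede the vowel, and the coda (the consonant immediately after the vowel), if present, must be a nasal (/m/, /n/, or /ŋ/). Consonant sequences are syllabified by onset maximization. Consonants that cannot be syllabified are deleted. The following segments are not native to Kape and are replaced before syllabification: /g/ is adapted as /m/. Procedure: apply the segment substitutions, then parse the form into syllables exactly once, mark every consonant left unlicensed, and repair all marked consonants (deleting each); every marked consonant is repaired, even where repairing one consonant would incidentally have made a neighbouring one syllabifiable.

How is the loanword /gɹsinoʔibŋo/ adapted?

sinoʔiŋo

Substitution: /g/ → /m/, giving /mɹsinoʔibŋo/.
Under (C)V(N), the unsyllabifiable consonants are /m/, /ɹ/, /b/ (only a nasal (/m/, /n/, or /ŋ/) is licensed in coda position; onsets are limited to one consonant).
Deleting the stranded consonants removes /m/, /ɹ/, /b/.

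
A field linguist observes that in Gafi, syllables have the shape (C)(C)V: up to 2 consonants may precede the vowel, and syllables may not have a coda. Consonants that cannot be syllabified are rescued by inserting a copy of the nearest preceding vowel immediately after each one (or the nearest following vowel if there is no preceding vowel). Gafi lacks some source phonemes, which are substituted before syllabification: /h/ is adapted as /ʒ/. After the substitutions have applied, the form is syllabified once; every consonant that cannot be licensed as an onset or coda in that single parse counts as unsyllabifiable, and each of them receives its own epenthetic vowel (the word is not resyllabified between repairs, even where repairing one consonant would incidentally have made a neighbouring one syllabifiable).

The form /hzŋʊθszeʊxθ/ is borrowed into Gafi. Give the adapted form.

ʒʊzŋʊθʊszeʊxʊθʊ

Substitution: /h/ → /ʒ/, giving /ʒzŋʊθszeʊxθ/.
Syllabifying with onset maximization leaves /ʒ/, /θ/, /x/, /θ/ stranded (no codas are permitted; onsets may contain at most 2 consonants).
Epenthesis after each stranded consonant: /ʒ/ → /ʒʊ/, /θ/ → /θʊ/, /x/ → /xʊ/, /θ/ → /θʊ/.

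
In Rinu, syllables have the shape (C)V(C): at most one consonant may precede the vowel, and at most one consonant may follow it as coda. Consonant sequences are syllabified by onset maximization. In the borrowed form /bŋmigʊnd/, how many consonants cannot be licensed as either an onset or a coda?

3

The consonants /b/, /ŋ/, /d/ cannot be parsed into a legal (C)V(C) syllable (at most one coda consonant is licensed; onsets are limited to one consonant).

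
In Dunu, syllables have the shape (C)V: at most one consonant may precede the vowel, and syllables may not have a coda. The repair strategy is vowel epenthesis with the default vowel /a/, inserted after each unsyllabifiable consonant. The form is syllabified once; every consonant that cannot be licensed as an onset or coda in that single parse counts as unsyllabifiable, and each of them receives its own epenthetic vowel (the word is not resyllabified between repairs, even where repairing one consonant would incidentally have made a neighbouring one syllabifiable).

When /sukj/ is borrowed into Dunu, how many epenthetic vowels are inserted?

2

The unsyllabifiable consonants are /k/, /j/; each receives one epenthetic vowel.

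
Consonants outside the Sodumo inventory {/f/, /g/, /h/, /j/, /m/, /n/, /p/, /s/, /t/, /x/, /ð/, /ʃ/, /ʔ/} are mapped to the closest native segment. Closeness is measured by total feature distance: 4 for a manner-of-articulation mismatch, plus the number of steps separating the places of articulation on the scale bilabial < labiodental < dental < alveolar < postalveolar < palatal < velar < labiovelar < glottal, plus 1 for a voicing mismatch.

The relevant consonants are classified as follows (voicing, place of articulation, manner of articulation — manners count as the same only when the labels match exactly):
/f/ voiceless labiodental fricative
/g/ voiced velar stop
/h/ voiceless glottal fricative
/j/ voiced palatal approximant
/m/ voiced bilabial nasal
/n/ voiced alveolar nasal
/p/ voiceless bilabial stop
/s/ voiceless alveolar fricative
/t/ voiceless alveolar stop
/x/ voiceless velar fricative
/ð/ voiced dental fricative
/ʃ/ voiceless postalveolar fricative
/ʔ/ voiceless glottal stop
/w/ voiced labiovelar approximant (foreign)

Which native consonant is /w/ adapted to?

/j/ is closest: same manner (approximant), place distance 2 (labiovelar→palatal), same voicing; total 2. Next closest is /g/ at distance 5.

j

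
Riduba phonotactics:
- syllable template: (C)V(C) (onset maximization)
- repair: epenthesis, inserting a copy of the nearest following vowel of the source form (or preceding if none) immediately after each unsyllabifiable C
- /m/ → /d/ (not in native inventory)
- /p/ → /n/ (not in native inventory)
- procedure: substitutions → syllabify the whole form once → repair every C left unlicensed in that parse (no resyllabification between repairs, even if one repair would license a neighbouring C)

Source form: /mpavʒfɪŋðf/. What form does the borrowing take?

Substitution: /m/ → /d/, /p/ → /n/, giving /dnavʒfɪŋðf/.
The consonants /d/, /ʒ/, /ð/, /f/ cannot be parsed into a legal (C)V(C) syllable (at most one coda consonant is licensed; onsets are limited to one consonant).
Inserting the epenthetic vowel yields /d/ → /da/, /ʒ/ → /ʒɪ/, /ð/ → /ðɪ/, /f/ → /fɪ/.

danavʒɪfɪŋðɪfɪ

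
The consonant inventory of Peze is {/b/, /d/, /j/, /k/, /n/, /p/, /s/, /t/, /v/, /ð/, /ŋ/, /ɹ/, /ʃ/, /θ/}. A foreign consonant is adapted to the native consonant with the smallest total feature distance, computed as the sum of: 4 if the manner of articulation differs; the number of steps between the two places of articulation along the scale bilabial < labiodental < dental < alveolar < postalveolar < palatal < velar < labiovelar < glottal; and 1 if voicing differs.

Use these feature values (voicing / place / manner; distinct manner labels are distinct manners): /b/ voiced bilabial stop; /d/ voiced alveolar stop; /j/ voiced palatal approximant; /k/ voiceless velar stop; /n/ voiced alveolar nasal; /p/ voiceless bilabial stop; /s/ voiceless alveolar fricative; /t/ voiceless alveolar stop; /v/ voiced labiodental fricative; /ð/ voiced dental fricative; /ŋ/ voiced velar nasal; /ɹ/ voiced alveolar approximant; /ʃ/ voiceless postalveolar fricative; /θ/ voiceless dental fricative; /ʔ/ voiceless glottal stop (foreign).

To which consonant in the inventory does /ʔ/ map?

/k/ is closest: same manner (stop), place distance 2 (glottal→velar), same voicing; total 2. Next closest is /t/ at distance 5.

k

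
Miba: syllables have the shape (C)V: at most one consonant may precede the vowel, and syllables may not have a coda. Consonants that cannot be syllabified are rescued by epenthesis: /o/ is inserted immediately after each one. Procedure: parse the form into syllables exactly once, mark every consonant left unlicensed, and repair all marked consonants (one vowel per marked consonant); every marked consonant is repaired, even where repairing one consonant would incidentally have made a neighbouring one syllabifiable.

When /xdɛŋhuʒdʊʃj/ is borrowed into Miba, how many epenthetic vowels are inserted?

5

The unsyllabifiable consonants are /x/, /ŋ/, /ʒ/, /ʃ/, /j/; each receives one epenthetic vowel.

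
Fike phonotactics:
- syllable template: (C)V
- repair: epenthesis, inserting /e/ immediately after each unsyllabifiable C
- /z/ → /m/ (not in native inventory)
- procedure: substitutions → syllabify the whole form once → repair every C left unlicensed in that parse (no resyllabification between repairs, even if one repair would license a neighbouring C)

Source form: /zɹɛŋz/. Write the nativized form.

Substitution: /z/ → /m/, giving /mɹɛŋm/.
The consonants /m/, /ŋ/, /m/ cannot be parsed into a legal (C)V syllable (no codas are permitted; onsets are limited to one consonant).
Epenthesis after each stranded consonant: /m/ → /me/, /ŋ/ → /ŋe/, /m/ → /me/.

meɹɛŋeme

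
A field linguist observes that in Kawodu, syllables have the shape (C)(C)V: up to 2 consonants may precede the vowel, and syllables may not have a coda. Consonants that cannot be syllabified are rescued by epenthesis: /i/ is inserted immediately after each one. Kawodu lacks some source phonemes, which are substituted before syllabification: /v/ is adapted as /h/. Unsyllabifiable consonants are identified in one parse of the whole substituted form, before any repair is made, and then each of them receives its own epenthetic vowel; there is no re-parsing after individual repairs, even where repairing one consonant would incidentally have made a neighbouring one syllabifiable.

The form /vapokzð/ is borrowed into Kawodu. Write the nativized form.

Substitution: /v/ → /h/, giving /hapokzð/.
Syllabifying with onset maximization leaves /k/, /z/, /ð/ stranded (no codas are permitted; onsets may contain at most 2 consonants).
Epenthesis after each stranded consonant: /k/ → /ki/, /z/ → /zi/, /ð/ → /ði/.

hapokiziði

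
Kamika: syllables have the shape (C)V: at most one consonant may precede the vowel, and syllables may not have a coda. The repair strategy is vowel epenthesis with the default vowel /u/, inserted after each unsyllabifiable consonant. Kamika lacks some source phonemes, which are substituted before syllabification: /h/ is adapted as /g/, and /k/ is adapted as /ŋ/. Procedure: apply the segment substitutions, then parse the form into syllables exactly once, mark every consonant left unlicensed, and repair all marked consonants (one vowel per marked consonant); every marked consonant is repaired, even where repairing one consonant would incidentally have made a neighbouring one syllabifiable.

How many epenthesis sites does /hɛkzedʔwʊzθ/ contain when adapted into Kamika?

5

After substitution the input is /gɛŋzedʔwʊzθ/.
The unsyllabifiable consonants are /ŋ/, /d/, /ʔ/, /z/, /θ/; each receives one epenthetic vowel.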